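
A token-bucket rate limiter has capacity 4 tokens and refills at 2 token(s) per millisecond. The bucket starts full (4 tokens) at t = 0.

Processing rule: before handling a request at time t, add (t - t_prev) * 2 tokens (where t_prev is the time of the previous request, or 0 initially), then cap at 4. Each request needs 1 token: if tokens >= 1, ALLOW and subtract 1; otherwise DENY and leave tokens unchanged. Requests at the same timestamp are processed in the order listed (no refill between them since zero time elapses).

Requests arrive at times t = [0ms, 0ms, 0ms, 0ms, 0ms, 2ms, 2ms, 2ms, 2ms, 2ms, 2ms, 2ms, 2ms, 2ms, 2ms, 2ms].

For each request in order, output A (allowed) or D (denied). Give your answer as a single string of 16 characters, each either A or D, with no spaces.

Simulating step by step:
  req#1 t=0ms: ALLOW
  req#2 t=0ms: ALLOW
  req#3 t=0ms: ALLOW
  req#4 t=0ms: ALLOW
  req#5 t=0ms: DENY
  req#6 t=2ms: ALLOW
  req#7 t=2ms: ALLOW
  req#8 t=2ms: ALLOW
  req#9 t=2ms: ALLOW
  req#10 t=2ms: DENY
  req#11 t=2ms: DENY
  req#12 t=2ms: DENY
  req#13 t=2ms: DENY
  req#14 t=2ms: DENY
  req#15 t=2ms: DENY
  req#16 t=2ms: DENY

Answer: AAAADAAAADDDDDDD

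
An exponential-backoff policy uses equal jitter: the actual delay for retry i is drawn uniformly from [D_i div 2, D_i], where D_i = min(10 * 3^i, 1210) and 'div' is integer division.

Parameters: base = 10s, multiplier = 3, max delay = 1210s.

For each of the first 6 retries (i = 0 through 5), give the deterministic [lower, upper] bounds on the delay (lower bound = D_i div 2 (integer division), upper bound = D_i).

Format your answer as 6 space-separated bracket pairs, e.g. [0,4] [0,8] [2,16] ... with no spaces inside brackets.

Answer: [5,10] [15,30] [45,90] [135,270] [405,810] [605,1210]

Derivation:
Computing bounds per retry:
  i=0: D_i=min(10*3^0,1210)=10, bounds=[5,10]
  i=1: D_i=min(10*3^1,1210)=30, bounds=[15,30]
  i=2: D_i=min(10*3^2,1210)=90, bounds=[45,90]
  i=3: D_i=min(10*3^3,1210)=270, bounds=[135,270]
  i=4: D_i=min(10*3^4,1210)=810, bounds=[405,810]
  i=5: D_i=min(10*3^5,1210)=1210, bounds=[605,1210]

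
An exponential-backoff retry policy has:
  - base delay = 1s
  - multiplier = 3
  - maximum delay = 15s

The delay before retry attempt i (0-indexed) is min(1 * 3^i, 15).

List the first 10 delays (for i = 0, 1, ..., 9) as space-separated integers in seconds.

Computing each delay:
  i=0: min(1*3^0, 15) = 1
  i=1: min(1*3^1, 15) = 3
  i=2: min(1*3^2, 15) = 9
  i=3: min(1*3^3, 15) = 15
  i=4: min(1*3^4, 15) = 15
  i=5: min(1*3^5, 15) = 15
  i=6: min(1*3^6, 15) = 15
  i=7: min(1*3^7, 15) = 15
  i=8: min(1*3^8, 15) = 15
  i=9: min(1*3^9, 15) = 15

Answer: 1 3 9 15 15 15 15 15 15 15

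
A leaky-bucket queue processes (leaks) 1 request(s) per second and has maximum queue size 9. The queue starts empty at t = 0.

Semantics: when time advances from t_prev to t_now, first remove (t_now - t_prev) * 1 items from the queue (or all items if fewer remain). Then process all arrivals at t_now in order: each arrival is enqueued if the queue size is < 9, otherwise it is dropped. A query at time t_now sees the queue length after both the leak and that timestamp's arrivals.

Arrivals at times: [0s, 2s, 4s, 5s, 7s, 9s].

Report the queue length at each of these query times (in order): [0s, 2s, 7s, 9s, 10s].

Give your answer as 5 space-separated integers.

Queue lengths at query times:
  query t=0s: backlog = 1
  query t=2s: backlog = 1
  query t=7s: backlog = 1
  query t=9s: backlog = 1
  query t=10s: backlog = 0

Answer: 1 1 1 1 0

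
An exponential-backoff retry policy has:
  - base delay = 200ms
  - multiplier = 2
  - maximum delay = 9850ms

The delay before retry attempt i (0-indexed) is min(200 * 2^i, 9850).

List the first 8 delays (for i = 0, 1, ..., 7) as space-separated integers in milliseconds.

Computing each delay:
  i=0: min(200*2^0, 9850) = 200
  i=1: min(200*2^1, 9850) = 400
  i=2: min(200*2^2, 9850) = 800
  i=3: min(200*2^3, 9850) = 1600
  i=4: min(200*2^4, 9850) = 3200
  i=5: min(200*2^5, 9850) = 6400
  i=6: min(200*2^6, 9850) = 9850
  i=7: min(200*2^7, 9850) = 9850

Answer: 200 400 800 1600 3200 6400 9850 9850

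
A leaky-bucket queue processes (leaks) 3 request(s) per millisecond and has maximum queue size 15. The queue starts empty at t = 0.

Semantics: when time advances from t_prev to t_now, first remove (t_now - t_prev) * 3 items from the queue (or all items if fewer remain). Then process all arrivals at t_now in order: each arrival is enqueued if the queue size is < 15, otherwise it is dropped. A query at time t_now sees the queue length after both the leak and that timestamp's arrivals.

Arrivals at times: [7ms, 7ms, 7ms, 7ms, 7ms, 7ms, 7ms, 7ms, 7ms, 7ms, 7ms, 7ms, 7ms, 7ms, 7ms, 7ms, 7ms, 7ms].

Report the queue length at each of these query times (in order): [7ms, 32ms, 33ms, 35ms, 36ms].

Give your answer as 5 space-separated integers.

Queue lengths at query times:
  query t=7ms: backlog = 15
  query t=32ms: backlog = 0
  query t=33ms: backlog = 0
  query t=35ms: backlog = 0
  query t=36ms: backlog = 0

Answer: 15 0 0 0 0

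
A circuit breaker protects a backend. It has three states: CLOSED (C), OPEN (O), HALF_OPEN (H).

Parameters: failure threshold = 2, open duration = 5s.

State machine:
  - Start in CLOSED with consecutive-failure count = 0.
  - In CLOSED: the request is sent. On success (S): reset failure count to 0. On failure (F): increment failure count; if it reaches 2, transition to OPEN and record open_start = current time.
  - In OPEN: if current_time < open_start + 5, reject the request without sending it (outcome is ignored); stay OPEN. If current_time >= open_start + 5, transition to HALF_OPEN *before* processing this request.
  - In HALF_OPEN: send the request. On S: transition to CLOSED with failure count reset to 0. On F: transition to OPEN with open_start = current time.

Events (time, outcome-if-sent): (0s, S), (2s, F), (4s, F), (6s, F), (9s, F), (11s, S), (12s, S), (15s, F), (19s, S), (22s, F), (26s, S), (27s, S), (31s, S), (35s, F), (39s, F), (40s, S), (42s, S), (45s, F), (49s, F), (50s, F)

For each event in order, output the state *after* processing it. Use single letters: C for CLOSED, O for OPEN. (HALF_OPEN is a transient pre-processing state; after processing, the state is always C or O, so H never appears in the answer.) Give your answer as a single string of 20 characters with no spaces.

Answer: CCOOOOOOOOOCCCOOOOOO

Derivation:
State after each event:
  event#1 t=0s outcome=S: state=CLOSED
  event#2 t=2s outcome=F: state=CLOSED
  event#3 t=4s outcome=F: state=OPEN
  event#4 t=6s outcome=F: state=OPEN
  event#5 t=9s outcome=F: state=OPEN
  event#6 t=11s outcome=S: state=OPEN
  event#7 t=12s outcome=S: state=OPEN
  event#8 t=15s outcome=F: state=OPEN
  event#9 t=19s outcome=S: state=OPEN
  event#10 t=22s outcome=F: state=OPEN
  event#11 t=26s outcome=S: state=OPEN
  event#12 t=27s outcome=S: state=CLOSED
  event#13 t=31s outcome=S: state=CLOSED
  event#14 t=35s outcome=F: state=CLOSED
  event#15 t=39s outcome=F: state=OPEN
  event#16 t=40s outcome=S: state=OPEN
  event#17 t=42s outcome=S: state=OPEN
  event#18 t=45s outcome=F: state=OPEN
  event#19 t=49s outcome=F: state=OPEN
  event#20 t=50s outcome=F: state=OPEN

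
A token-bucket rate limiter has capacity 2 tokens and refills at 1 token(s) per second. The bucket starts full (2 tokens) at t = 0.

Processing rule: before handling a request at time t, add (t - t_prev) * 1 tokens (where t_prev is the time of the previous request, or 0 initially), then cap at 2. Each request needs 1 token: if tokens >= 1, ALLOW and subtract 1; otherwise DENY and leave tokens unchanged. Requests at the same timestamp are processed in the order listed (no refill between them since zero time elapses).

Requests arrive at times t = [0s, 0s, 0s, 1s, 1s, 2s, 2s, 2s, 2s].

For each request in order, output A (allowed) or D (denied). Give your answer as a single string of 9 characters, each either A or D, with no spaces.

Answer: AADADADDD

Derivation:
Simulating step by step:
  req#1 t=0s: ALLOW
  req#2 t=0s: ALLOW
  req#3 t=0s: DENY
  req#4 t=1s: ALLOW
  req#5 t=1s: DENY
  req#6 t=2s: ALLOW
  req#7 t=2s: DENY
  req#8 t=2s: DENY
  req#9 t=2s: DENY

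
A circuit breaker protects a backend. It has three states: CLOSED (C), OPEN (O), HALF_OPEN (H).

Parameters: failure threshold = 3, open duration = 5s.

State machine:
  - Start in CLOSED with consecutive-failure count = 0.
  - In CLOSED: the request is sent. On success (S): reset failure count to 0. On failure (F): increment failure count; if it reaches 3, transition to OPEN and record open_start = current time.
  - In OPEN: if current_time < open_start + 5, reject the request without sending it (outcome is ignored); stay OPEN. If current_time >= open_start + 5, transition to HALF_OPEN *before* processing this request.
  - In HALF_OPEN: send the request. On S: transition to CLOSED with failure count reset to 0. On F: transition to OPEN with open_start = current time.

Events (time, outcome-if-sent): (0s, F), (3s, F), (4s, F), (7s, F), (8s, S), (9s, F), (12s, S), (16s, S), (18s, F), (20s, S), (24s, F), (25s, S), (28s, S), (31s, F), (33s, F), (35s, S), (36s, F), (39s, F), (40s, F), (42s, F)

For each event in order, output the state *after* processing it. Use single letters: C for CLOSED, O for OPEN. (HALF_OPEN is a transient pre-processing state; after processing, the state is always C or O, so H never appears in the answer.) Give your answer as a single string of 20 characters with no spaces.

Answer: CCOOOOOCCCCCCCCCCCOO

Derivation:
State after each event:
  event#1 t=0s outcome=F: state=CLOSED
  event#2 t=3s outcome=F: state=CLOSED
  event#3 t=4s outcome=F: state=OPEN
  event#4 t=7s outcome=F: state=OPEN
  event#5 t=8s outcome=S: state=OPEN
  event#6 t=9s outcome=F: state=OPEN
  event#7 t=12s outcome=S: state=OPEN
  event#8 t=16s outcome=S: state=CLOSED
  event#9 t=18s outcome=F: state=CLOSED
  event#10 t=20s outcome=S: state=CLOSED
  event#11 t=24s outcome=F: state=CLOSED
  event#12 t=25s outcome=S: state=CLOSED
  event#13 t=28s outcome=S: state=CLOSED
  event#14 t=31s outcome=F: state=CLOSED
  event#15 t=33s outcome=F: state=CLOSED
  event#16 t=35s outcome=S: state=CLOSED
  event#17 t=36s outcome=F: state=CLOSED
  event#18 t=39s outcome=F: state=CLOSED
  event#19 t=40s outcome=F: state=OPEN
  event#20 t=42s outcome=F: state=OPEN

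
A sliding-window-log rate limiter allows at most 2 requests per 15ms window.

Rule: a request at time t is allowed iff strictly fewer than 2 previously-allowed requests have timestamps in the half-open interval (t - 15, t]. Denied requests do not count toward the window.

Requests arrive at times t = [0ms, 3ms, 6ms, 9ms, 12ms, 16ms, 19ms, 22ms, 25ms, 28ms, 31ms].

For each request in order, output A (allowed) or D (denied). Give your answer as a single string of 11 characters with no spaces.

Answer: AADDDAADDDA

Derivation:
Tracking allowed requests in the window:
  req#1 t=0ms: ALLOW
  req#2 t=3ms: ALLOW
  req#3 t=6ms: DENY
  req#4 t=9ms: DENY
  req#5 t=12ms: DENY
  req#6 t=16ms: ALLOW
  req#7 t=19ms: ALLOW
  req#8 t=22ms: DENY
  req#9 t=25ms: DENY
  req#10 t=28ms: DENY
  req#11 t=31ms: ALLOW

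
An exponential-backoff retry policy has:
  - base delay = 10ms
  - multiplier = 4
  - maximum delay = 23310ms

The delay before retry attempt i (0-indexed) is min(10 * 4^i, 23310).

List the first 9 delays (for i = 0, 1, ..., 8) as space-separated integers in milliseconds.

Computing each delay:
  i=0: min(10*4^0, 23310) = 10
  i=1: min(10*4^1, 23310) = 40
  i=2: min(10*4^2, 23310) = 160
  i=3: min(10*4^3, 23310) = 640
  i=4: min(10*4^4, 23310) = 2560
  i=5: min(10*4^5, 23310) = 10240
  i=6: min(10*4^6, 23310) = 23310
  i=7: min(10*4^7, 23310) = 23310
  i=8: min(10*4^8, 23310) = 23310

Answer: 10 40 160 640 2560 10240 23310 23310 23310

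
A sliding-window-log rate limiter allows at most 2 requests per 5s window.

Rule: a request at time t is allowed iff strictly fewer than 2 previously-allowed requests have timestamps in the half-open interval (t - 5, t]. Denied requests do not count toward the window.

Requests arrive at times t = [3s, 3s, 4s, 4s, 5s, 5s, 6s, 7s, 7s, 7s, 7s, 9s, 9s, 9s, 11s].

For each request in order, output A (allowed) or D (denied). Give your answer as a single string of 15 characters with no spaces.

Answer: AADDDDDDDDDAADD

Derivation:
Tracking allowed requests in the window:
  req#1 t=3s: ALLOW
  req#2 t=3s: ALLOW
  req#3 t=4s: DENY
  req#4 t=4s: DENY
  req#5 t=5s: DENY
  req#6 t=5s: DENY
  req#7 t=6s: DENY
  req#8 t=7s: DENY
  req#9 t=7s: DENY
  req#10 t=7s: DENY
  req#11 t=7s: DENY
  req#12 t=9s: ALLOW
  req#13 t=9s: ALLOW
  req#14 t=9s: DENY
  req#15 t=11s: DENY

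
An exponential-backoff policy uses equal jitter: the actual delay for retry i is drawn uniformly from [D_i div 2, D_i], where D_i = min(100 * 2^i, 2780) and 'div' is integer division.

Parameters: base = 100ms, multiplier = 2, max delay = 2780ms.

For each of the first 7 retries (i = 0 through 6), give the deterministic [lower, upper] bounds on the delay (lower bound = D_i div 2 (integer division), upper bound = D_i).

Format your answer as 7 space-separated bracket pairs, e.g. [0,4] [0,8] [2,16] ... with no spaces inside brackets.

Computing bounds per retry:
  i=0: D_i=min(100*2^0,2780)=100, bounds=[50,100]
  i=1: D_i=min(100*2^1,2780)=200, bounds=[100,200]
  i=2: D_i=min(100*2^2,2780)=400, bounds=[200,400]
  i=3: D_i=min(100*2^3,2780)=800, bounds=[400,800]
  i=4: D_i=min(100*2^4,2780)=1600, bounds=[800,1600]
  i=5: D_i=min(100*2^5,2780)=2780, bounds=[1390,2780]
  i=6: D_i=min(100*2^6,2780)=2780, bounds=[1390,2780]

Answer: [50,100] [100,200] [200,400] [400,800] [800,1600] [1390,2780] [1390,2780]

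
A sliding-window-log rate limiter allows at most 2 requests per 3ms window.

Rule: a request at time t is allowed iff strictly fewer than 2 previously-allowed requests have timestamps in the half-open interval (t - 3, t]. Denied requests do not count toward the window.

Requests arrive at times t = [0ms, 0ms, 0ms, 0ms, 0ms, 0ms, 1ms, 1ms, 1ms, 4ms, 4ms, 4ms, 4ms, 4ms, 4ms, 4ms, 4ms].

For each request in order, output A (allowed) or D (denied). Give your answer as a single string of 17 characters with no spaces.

Tracking allowed requests in the window:
  req#1 t=0ms: ALLOW
  req#2 t=0ms: ALLOW
  req#3 t=0ms: DENY
  req#4 t=0ms: DENY
  req#5 t=0ms: DENY
  req#6 t=0ms: DENY
  req#7 t=1ms: DENY
  req#8 t=1ms: DENY
  req#9 t=1ms: DENY
  req#10 t=4ms: ALLOW
  req#11 t=4ms: ALLOW
  req#12 t=4ms: DENY
  req#13 t=4ms: DENY
  req#14 t=4ms: DENY
  req#15 t=4ms: DENY
  req#16 t=4ms: DENY
  req#17 t=4ms: DENY

Answer: AADDDDDDDAADDDDDD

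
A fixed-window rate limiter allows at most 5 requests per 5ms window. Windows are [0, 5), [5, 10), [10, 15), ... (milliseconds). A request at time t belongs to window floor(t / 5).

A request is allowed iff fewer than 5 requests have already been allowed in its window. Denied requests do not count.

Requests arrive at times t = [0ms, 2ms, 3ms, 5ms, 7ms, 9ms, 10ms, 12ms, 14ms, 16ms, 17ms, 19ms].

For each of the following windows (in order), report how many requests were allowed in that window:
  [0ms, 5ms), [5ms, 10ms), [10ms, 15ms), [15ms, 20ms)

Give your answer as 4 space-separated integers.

Processing requests:
  req#1 t=0ms (window 0): ALLOW
  req#2 t=2ms (window 0): ALLOW
  req#3 t=3ms (window 0): ALLOW
  req#4 t=5ms (window 1): ALLOW
  req#5 t=7ms (window 1): ALLOW
  req#6 t=9ms (window 1): ALLOW
  req#7 t=10ms (window 2): ALLOW
  req#8 t=12ms (window 2): ALLOW
  req#9 t=14ms (window 2): ALLOW
  req#10 t=16ms (window 3): ALLOW
  req#11 t=17ms (window 3): ALLOW
  req#12 t=19ms (window 3): ALLOW

Allowed counts by window: 3 3 3 3

Answer: 3 3 3 3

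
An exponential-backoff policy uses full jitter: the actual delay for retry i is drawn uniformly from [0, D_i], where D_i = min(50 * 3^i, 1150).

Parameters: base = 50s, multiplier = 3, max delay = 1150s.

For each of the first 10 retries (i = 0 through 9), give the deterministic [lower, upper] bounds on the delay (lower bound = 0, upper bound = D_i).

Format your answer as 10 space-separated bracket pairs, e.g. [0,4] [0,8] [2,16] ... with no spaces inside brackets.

Computing bounds per retry:
  i=0: D_i=min(50*3^0,1150)=50, bounds=[0,50]
  i=1: D_i=min(50*3^1,1150)=150, bounds=[0,150]
  i=2: D_i=min(50*3^2,1150)=450, bounds=[0,450]
  i=3: D_i=min(50*3^3,1150)=1150, bounds=[0,1150]
  i=4: D_i=min(50*3^4,1150)=1150, bounds=[0,1150]
  i=5: D_i=min(50*3^5,1150)=1150, bounds=[0,1150]
  i=6: D_i=min(50*3^6,1150)=1150, bounds=[0,1150]
  i=7: D_i=min(50*3^7,1150)=1150, bounds=[0,1150]
  i=8: D_i=min(50*3^8,1150)=1150, bounds=[0,1150]
  i=9: D_i=min(50*3^9,1150)=1150, bounds=[0,1150]

Answer: [0,50] [0,150] [0,450] [0,1150] [0,1150] [0,1150] [0,1150] [0,1150] [0,1150] [0,1150]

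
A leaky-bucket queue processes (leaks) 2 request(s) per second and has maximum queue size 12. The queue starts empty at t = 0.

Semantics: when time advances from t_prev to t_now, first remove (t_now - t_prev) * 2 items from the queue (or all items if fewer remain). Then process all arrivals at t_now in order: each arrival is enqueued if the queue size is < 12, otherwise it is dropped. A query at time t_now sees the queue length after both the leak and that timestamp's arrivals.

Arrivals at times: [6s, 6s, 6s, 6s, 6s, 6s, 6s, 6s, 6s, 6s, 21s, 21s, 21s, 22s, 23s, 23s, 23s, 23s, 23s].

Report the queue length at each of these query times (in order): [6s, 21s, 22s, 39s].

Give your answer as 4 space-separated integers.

Queue lengths at query times:
  query t=6s: backlog = 10
  query t=21s: backlog = 3
  query t=22s: backlog = 2
  query t=39s: backlog = 0

Answer: 10 3 2 0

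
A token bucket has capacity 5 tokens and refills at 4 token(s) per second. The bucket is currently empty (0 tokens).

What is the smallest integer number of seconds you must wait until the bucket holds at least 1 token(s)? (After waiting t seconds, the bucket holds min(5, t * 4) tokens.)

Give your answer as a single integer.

Need t * 4 >= 1, so t >= 1/4.
Smallest integer t = ceil(1/4) = 1.

Answer: 1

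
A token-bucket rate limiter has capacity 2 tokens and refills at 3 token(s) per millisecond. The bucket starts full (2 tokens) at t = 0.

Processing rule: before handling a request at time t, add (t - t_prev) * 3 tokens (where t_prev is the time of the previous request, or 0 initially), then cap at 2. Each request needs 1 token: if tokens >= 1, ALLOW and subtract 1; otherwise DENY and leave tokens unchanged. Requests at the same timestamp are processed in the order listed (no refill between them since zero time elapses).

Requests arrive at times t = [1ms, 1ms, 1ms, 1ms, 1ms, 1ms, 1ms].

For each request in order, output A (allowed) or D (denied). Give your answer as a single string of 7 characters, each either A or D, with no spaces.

Simulating step by step:
  req#1 t=1ms: ALLOW
  req#2 t=1ms: ALLOW
  req#3 t=1ms: DENY
  req#4 t=1ms: DENY
  req#5 t=1ms: DENY
  req#6 t=1ms: DENY
  req#7 t=1ms: DENY

Answer: AADDDDD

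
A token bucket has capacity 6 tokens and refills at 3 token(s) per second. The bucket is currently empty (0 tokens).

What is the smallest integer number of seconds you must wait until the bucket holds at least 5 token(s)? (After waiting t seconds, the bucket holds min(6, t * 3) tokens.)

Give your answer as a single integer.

Answer: 2

Derivation:
Need t * 3 >= 5, so t >= 5/3.
Smallest integer t = ceil(5/3) = 2.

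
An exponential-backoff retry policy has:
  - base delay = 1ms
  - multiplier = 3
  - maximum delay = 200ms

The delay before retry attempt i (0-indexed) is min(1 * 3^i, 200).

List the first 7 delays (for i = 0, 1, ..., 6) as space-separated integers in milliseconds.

Computing each delay:
  i=0: min(1*3^0, 200) = 1
  i=1: min(1*3^1, 200) = 3
  i=2: min(1*3^2, 200) = 9
  i=3: min(1*3^3, 200) = 27
  i=4: min(1*3^4, 200) = 81
  i=5: min(1*3^5, 200) = 200
  i=6: min(1*3^6, 200) = 200

Answer: 1 3 9 27 81 200 200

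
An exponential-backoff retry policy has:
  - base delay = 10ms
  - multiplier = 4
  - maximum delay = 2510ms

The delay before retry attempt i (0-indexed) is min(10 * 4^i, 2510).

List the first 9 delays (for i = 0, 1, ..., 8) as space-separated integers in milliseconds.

Answer: 10 40 160 640 2510 2510 2510 2510 2510

Derivation:
Computing each delay:
  i=0: min(10*4^0, 2510) = 10
  i=1: min(10*4^1, 2510) = 40
  i=2: min(10*4^2, 2510) = 160
  i=3: min(10*4^3, 2510) = 640
  i=4: min(10*4^4, 2510) = 2510
  i=5: min(10*4^5, 2510) = 2510
  i=6: min(10*4^6, 2510) = 2510
  i=7: min(10*4^7, 2510) = 2510
  i=8: min(10*4^8, 2510) = 2510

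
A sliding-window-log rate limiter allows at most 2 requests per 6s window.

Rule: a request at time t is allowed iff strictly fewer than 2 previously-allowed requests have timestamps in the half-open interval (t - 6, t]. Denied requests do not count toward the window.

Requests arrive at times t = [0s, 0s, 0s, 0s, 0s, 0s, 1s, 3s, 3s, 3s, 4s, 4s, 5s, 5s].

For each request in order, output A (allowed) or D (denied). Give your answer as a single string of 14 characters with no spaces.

Answer: AADDDDDDDDDDDD

Derivation:
Tracking allowed requests in the window:
  req#1 t=0s: ALLOW
  req#2 t=0s: ALLOW
  req#3 t=0s: DENY
  req#4 t=0s: DENY
  req#5 t=0s: DENY
  req#6 t=0s: DENY
  req#7 t=1s: DENY
  req#8 t=3s: DENY
  req#9 t=3s: DENY
  req#10 t=3s: DENY
  req#11 t=4s: DENY
  req#12 t=4s: DENY
  req#13 t=5s: DENY
  req#14 t=5s: DENY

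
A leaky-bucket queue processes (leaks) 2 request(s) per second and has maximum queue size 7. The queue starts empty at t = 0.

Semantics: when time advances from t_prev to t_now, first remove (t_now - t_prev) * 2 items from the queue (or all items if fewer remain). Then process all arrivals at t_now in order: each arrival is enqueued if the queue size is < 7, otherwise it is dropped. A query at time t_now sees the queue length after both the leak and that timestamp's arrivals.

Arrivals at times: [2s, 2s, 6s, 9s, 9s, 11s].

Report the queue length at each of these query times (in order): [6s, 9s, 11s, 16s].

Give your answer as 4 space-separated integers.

Answer: 1 2 1 0

Derivation:
Queue lengths at query times:
  query t=6s: backlog = 1
  query t=9s: backlog = 2
  query t=11s: backlog = 1
  query t=16s: backlog = 0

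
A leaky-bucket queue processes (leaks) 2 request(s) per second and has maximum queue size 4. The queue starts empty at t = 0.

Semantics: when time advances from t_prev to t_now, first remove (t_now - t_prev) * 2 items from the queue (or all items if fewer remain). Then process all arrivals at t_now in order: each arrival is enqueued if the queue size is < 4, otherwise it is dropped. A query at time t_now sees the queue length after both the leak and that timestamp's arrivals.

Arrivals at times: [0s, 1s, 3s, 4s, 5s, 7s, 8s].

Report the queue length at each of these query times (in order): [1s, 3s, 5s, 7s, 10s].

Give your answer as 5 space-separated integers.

Queue lengths at query times:
  query t=1s: backlog = 1
  query t=3s: backlog = 1
  query t=5s: backlog = 1
  query t=7s: backlog = 1
  query t=10s: backlog = 0

Answer: 1 1 1 1 0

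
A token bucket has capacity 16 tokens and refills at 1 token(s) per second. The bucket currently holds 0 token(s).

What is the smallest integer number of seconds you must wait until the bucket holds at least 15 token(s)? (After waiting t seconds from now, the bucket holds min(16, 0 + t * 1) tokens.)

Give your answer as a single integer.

Need 0 + t * 1 >= 15, so t >= 15/1.
Smallest integer t = ceil(15/1) = 15.

Answer: 15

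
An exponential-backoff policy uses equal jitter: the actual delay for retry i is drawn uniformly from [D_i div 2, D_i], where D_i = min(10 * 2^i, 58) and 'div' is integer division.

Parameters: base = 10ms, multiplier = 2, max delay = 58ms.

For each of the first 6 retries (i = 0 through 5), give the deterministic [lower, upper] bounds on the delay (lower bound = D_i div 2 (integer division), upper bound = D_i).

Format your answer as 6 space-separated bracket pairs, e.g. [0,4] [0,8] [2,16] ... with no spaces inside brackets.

Computing bounds per retry:
  i=0: D_i=min(10*2^0,58)=10, bounds=[5,10]
  i=1: D_i=min(10*2^1,58)=20, bounds=[10,20]
  i=2: D_i=min(10*2^2,58)=40, bounds=[20,40]
  i=3: D_i=min(10*2^3,58)=58, bounds=[29,58]
  i=4: D_i=min(10*2^4,58)=58, bounds=[29,58]
  i=5: D_i=min(10*2^5,58)=58, bounds=[29,58]

Answer: [5,10] [10,20] [20,40] [29,58] [29,58] [29,58]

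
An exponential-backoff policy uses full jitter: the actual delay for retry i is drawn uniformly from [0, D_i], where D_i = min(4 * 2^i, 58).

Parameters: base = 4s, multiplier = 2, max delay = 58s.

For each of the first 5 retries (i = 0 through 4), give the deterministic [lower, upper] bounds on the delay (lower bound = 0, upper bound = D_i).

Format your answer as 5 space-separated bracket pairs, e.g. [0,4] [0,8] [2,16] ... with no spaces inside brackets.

Answer: [0,4] [0,8] [0,16] [0,32] [0,58]

Derivation:
Computing bounds per retry:
  i=0: D_i=min(4*2^0,58)=4, bounds=[0,4]
  i=1: D_i=min(4*2^1,58)=8, bounds=[0,8]
  i=2: D_i=min(4*2^2,58)=16, bounds=[0,16]
  i=3: D_i=min(4*2^3,58)=32, bounds=[0,32]
  i=4: D_i=min(4*2^4,58)=58, bounds=[0,58]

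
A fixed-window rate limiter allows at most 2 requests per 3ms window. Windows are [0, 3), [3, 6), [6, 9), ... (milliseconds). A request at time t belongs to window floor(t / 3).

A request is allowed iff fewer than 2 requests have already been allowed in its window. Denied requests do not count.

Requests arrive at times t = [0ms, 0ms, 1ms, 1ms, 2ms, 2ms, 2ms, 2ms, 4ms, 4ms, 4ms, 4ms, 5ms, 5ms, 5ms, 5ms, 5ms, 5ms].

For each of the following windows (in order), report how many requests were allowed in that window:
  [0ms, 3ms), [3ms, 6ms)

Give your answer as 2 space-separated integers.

Processing requests:
  req#1 t=0ms (window 0): ALLOW
  req#2 t=0ms (window 0): ALLOW
  req#3 t=1ms (window 0): DENY
  req#4 t=1ms (window 0): DENY
  req#5 t=2ms (window 0): DENY
  req#6 t=2ms (window 0): DENY
  req#7 t=2ms (window 0): DENY
  req#8 t=2ms (window 0): DENY
  req#9 t=4ms (window 1): ALLOW
  req#10 t=4ms (window 1): ALLOW
  req#11 t=4ms (window 1): DENY
  req#12 t=4ms (window 1): DENY
  req#13 t=5ms (window 1): DENY
  req#14 t=5ms (window 1): DENY
  req#15 t=5ms (window 1): DENY
  req#16 t=5ms (window 1): DENY
  req#17 t=5ms (window 1): DENY
  req#18 t=5ms (window 1): DENY

Allowed counts by window: 2 2

Answer: 2 2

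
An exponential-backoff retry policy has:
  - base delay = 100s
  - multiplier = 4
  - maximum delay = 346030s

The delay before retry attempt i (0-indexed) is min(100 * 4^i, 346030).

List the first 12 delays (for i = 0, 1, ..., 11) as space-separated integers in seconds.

Answer: 100 400 1600 6400 25600 102400 346030 346030 346030 346030 346030 346030

Derivation:
Computing each delay:
  i=0: min(100*4^0, 346030) = 100
  i=1: min(100*4^1, 346030) = 400
  i=2: min(100*4^2, 346030) = 1600
  i=3: min(100*4^3, 346030) = 6400
  i=4: min(100*4^4, 346030) = 25600
  i=5: min(100*4^5, 346030) = 102400
  i=6: min(100*4^6, 346030) = 346030
  i=7: min(100*4^7, 346030) = 346030
  i=8: min(100*4^8, 346030) = 346030
  i=9: min(100*4^9, 346030) = 346030
  i=10: min(100*4^10, 346030) = 346030
  i=11: min(100*4^11, 346030) = 346030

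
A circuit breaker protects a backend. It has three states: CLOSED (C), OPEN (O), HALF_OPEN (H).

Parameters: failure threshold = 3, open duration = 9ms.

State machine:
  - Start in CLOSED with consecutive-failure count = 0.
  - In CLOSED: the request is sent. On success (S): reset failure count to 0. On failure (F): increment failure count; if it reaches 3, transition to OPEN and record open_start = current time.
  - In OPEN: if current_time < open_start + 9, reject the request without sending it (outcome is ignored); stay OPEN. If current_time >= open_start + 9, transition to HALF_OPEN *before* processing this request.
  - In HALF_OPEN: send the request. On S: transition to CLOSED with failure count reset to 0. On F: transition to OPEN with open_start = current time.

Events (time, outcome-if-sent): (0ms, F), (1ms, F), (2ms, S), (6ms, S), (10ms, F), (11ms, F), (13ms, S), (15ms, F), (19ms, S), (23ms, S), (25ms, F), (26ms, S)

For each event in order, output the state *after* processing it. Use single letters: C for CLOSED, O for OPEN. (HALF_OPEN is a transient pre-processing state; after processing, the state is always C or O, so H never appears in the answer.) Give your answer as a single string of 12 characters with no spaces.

Answer: CCCCCCCCCCCC

Derivation:
State after each event:
  event#1 t=0ms outcome=F: state=CLOSED
  event#2 t=1ms outcome=F: state=CLOSED
  event#3 t=2ms outcome=S: state=CLOSED
  event#4 t=6ms outcome=S: state=CLOSED
  event#5 t=10ms outcome=F: state=CLOSED
  event#6 t=11ms outcome=F: state=CLOSED
  event#7 t=13ms outcome=S: state=CLOSED
  event#8 t=15ms outcome=F: state=CLOSED
  event#9 t=19ms outcome=S: state=CLOSED
  event#10 t=23ms outcome=S: state=CLOSED
  event#11 t=25ms outcome=F: state=CLOSED
  event#12 t=26ms outcome=S: state=CLOSED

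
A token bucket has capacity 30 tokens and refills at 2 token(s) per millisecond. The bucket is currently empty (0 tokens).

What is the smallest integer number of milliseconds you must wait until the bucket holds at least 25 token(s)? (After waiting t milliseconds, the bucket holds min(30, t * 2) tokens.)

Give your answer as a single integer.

Answer: 13

Derivation:
Need t * 2 >= 25, so t >= 25/2.
Smallest integer t = ceil(25/2) = 13.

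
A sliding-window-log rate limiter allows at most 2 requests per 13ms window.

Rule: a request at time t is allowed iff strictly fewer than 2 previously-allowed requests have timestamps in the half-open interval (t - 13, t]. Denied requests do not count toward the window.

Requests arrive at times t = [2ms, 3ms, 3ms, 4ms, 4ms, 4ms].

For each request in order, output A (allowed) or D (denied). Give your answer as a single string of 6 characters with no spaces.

Tracking allowed requests in the window:
  req#1 t=2ms: ALLOW
  req#2 t=3ms: ALLOW
  req#3 t=3ms: DENY
  req#4 t=4ms: DENY
  req#5 t=4ms: DENY
  req#6 t=4ms: DENY

Answer: AADDDD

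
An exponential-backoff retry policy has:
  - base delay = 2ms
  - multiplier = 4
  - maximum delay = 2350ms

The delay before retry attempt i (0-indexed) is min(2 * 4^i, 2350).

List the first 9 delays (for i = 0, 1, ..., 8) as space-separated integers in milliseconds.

Answer: 2 8 32 128 512 2048 2350 2350 2350

Derivation:
Computing each delay:
  i=0: min(2*4^0, 2350) = 2
  i=1: min(2*4^1, 2350) = 8
  i=2: min(2*4^2, 2350) = 32
  i=3: min(2*4^3, 2350) = 128
  i=4: min(2*4^4, 2350) = 512
  i=5: min(2*4^5, 2350) = 2048
  i=6: min(2*4^6, 2350) = 2350
  i=7: min(2*4^7, 2350) = 2350
  i=8: min(2*4^8, 2350) = 2350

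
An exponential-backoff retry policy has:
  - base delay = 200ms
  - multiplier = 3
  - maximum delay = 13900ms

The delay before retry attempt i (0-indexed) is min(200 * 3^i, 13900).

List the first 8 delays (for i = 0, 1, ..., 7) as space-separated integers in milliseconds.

Answer: 200 600 1800 5400 13900 13900 13900 13900

Derivation:
Computing each delay:
  i=0: min(200*3^0, 13900) = 200
  i=1: min(200*3^1, 13900) = 600
  i=2: min(200*3^2, 13900) = 1800
  i=3: min(200*3^3, 13900) = 5400
  i=4: min(200*3^4, 13900) = 13900
  i=5: min(200*3^5, 13900) = 13900
  i=6: min(200*3^6, 13900) = 13900
  i=7: min(200*3^7, 13900) = 13900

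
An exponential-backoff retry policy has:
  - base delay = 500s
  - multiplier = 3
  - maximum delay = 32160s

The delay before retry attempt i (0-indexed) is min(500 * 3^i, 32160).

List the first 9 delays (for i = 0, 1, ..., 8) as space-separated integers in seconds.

Computing each delay:
  i=0: min(500*3^0, 32160) = 500
  i=1: min(500*3^1, 32160) = 1500
  i=2: min(500*3^2, 32160) = 4500
  i=3: min(500*3^3, 32160) = 13500
  i=4: min(500*3^4, 32160) = 32160
  i=5: min(500*3^5, 32160) = 32160
  i=6: min(500*3^6, 32160) = 32160
  i=7: min(500*3^7, 32160) = 32160
  i=8: min(500*3^8, 32160) = 32160

Answer: 500 1500 4500 13500 32160 32160 32160 32160 32160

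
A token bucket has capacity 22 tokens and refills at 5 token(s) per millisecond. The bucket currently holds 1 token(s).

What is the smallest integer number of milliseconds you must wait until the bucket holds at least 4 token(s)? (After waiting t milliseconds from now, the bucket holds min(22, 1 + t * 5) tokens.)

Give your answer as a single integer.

Need 1 + t * 5 >= 4, so t >= 3/5.
Smallest integer t = ceil(3/5) = 1.

Answer: 1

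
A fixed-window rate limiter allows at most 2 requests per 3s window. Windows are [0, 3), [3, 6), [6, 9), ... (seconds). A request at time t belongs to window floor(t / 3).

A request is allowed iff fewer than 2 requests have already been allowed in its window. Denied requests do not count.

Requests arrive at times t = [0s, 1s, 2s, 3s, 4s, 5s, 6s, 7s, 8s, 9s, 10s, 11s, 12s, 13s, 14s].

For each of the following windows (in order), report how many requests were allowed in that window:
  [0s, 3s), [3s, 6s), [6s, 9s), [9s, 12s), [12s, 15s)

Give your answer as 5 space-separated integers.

Processing requests:
  req#1 t=0s (window 0): ALLOW
  req#2 t=1s (window 0): ALLOW
  req#3 t=2s (window 0): DENY
  req#4 t=3s (window 1): ALLOW
  req#5 t=4s (window 1): ALLOW
  req#6 t=5s (window 1): DENY
  req#7 t=6s (window 2): ALLOW
  req#8 t=7s (window 2): ALLOW
  req#9 t=8s (window 2): DENY
  req#10 t=9s (window 3): ALLOW
  req#11 t=10s (window 3): ALLOW
  req#12 t=11s (window 3): DENY
  req#13 t=12s (window 4): ALLOW
  req#14 t=13s (window 4): ALLOW
  req#15 t=14s (window 4): DENY

Allowed counts by window: 2 2 2 2 2

Answer: 2 2 2 2 2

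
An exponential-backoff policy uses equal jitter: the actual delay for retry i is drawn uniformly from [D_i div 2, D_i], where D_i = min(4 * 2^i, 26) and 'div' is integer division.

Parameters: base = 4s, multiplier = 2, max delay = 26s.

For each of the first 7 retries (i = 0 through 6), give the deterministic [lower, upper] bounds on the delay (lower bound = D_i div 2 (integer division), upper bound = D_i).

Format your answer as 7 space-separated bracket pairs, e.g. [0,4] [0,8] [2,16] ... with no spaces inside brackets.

Computing bounds per retry:
  i=0: D_i=min(4*2^0,26)=4, bounds=[2,4]
  i=1: D_i=min(4*2^1,26)=8, bounds=[4,8]
  i=2: D_i=min(4*2^2,26)=16, bounds=[8,16]
  i=3: D_i=min(4*2^3,26)=26, bounds=[13,26]
  i=4: D_i=min(4*2^4,26)=26, bounds=[13,26]
  i=5: D_i=min(4*2^5,26)=26, bounds=[13,26]
  i=6: D_i=min(4*2^6,26)=26, bounds=[13,26]

Answer: [2,4] [4,8] [8,16] [13,26] [13,26] [13,26] [13,26]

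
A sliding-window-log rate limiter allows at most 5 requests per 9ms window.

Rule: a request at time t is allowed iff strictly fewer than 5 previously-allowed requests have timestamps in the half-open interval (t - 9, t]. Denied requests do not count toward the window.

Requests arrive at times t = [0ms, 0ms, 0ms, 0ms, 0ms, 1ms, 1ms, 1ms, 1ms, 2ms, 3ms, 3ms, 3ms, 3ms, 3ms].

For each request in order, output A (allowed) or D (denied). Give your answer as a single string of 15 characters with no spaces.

Answer: AAAAADDDDDDDDDD

Derivation:
Tracking allowed requests in the window:
  req#1 t=0ms: ALLOW
  req#2 t=0ms: ALLOW
  req#3 t=0ms: ALLOW
  req#4 t=0ms: ALLOW
  req#5 t=0ms: ALLOW
  req#6 t=1ms: DENY
  req#7 t=1ms: DENY
  req#8 t=1ms: DENY
  req#9 t=1ms: DENY
  req#10 t=2ms: DENY
  req#11 t=3ms: DENY
  req#12 t=3ms: DENY
  req#13 t=3ms: DENY
  req#14 t=3ms: DENY
  req#15 t=3ms: DENY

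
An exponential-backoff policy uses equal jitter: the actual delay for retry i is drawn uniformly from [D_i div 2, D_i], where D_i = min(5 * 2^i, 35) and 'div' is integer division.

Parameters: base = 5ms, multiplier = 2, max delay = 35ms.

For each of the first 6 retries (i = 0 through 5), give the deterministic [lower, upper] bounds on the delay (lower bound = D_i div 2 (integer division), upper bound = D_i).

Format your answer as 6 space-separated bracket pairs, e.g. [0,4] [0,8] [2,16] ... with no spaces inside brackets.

Answer: [2,5] [5,10] [10,20] [17,35] [17,35] [17,35]

Derivation:
Computing bounds per retry:
  i=0: D_i=min(5*2^0,35)=5, bounds=[2,5]
  i=1: D_i=min(5*2^1,35)=10, bounds=[5,10]
  i=2: D_i=min(5*2^2,35)=20, bounds=[10,20]
  i=3: D_i=min(5*2^3,35)=35, bounds=[17,35]
  i=4: D_i=min(5*2^4,35)=35, bounds=[17,35]
  i=5: D_i=min(5*2^5,35)=35, bounds=[17,35]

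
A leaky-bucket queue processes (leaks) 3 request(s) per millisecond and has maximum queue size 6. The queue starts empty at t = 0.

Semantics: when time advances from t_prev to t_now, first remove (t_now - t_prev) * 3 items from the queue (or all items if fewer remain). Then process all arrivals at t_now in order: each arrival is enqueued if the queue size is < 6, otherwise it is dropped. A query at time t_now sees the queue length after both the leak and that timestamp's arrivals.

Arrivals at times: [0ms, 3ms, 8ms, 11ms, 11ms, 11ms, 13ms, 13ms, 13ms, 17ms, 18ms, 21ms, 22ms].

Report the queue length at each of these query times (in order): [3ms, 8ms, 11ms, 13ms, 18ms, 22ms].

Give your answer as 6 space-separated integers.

Queue lengths at query times:
  query t=3ms: backlog = 1
  query t=8ms: backlog = 1
  query t=11ms: backlog = 3
  query t=13ms: backlog = 3
  query t=18ms: backlog = 1
  query t=22ms: backlog = 1

Answer: 1 1 3 3 1 1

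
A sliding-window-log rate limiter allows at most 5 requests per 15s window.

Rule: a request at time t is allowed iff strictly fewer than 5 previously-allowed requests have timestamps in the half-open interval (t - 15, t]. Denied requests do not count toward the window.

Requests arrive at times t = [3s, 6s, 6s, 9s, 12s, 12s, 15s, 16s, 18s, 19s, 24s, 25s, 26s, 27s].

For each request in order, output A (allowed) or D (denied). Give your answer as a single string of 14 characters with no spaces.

Answer: AAAAADDDADAAAA

Derivation:
Tracking allowed requests in the window:
  req#1 t=3s: ALLOW
  req#2 t=6s: ALLOW
  req#3 t=6s: ALLOW
  req#4 t=9s: ALLOW
  req#5 t=12s: ALLOW
  req#6 t=12s: DENY
  req#7 t=15s: DENY
  req#8 t=16s: DENY
  req#9 t=18s: ALLOW
  req#10 t=19s: DENY
  req#11 t=24s: ALLOW
  req#12 t=25s: ALLOW
  req#13 t=26s: ALLOW
  req#14 t=27s: ALLOW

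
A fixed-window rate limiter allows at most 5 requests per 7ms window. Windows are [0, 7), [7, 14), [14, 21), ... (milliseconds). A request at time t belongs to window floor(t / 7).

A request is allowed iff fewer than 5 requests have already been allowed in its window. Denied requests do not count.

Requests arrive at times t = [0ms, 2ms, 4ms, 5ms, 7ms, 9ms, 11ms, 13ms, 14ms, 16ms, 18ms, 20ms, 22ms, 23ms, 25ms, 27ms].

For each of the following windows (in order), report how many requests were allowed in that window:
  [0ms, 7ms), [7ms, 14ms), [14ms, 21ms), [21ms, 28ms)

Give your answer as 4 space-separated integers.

Answer: 4 4 4 4

Derivation:
Processing requests:
  req#1 t=0ms (window 0): ALLOW
  req#2 t=2ms (window 0): ALLOW
  req#3 t=4ms (window 0): ALLOW
  req#4 t=5ms (window 0): ALLOW
  req#5 t=7ms (window 1): ALLOW
  req#6 t=9ms (window 1): ALLOW
  req#7 t=11ms (window 1): ALLOW
  req#8 t=13ms (window 1): ALLOW
  req#9 t=14ms (window 2): ALLOW
  req#10 t=16ms (window 2): ALLOW
  req#11 t=18ms (window 2): ALLOW
  req#12 t=20ms (window 2): ALLOW
  req#13 t=22ms (window 3): ALLOW
  req#14 t=23ms (window 3): ALLOW
  req#15 t=25ms (window 3): ALLOW
  req#16 t=27ms (window 3): ALLOW

Allowed counts by window: 4 4 4 4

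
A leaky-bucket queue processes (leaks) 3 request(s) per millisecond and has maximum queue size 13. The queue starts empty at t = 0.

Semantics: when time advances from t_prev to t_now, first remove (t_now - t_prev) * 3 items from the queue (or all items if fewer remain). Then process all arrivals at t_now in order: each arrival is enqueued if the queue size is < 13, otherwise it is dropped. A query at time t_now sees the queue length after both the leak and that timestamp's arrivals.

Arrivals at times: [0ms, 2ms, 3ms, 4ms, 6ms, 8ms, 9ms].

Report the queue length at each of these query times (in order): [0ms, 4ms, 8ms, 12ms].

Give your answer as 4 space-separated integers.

Queue lengths at query times:
  query t=0ms: backlog = 1
  query t=4ms: backlog = 1
  query t=8ms: backlog = 1
  query t=12ms: backlog = 0

Answer: 1 1 1 0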